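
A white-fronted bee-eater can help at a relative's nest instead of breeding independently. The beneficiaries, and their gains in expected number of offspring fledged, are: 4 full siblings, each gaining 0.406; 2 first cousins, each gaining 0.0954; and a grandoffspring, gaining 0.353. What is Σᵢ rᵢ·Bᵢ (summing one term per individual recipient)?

r to a full sibling = 0.5 (full sibs share both parents — two paths of length 2: r = 2·(1/2)^2 = 1/2).
r to a first cousin = 1/8 (first cousins share one grandparent pair — two paths of length 4: r = 2·(1/2)^4 = 1/8).
r to a grandoffspring = 0.25 (two parent–offspring links: r = (1/2)^2 = 1/4).
Summing one r·B term per recipient: 4·0.5·0.406 + 2·0.125·0.0954 + 1·0.25·0.353 = 0.9241.

0.9241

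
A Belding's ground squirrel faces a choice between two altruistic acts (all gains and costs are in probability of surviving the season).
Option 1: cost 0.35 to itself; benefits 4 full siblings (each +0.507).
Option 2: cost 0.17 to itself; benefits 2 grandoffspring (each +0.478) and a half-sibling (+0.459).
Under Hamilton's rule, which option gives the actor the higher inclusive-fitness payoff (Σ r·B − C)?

Option 1: r to a full sibling = 0.5.
Option 1: Σ r·B − C = (4·0.5·0.507) − 0.35 = 0.664.
Option 2: r to a grandoffspring = 0.25.
Option 2: r to a half-sibling = 0.25.
Option 2: Σ r·B − C = (2·0.25·0.478 + 1·0.25·0.459) − 0.17 = 0.18375.
Option 1 has the higher net inclusive-fitness payoff.

Option 1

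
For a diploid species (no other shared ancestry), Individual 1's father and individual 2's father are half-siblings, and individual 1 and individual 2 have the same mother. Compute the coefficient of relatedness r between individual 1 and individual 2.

Relatedness sums over independent paths through distinct common ancestors.
Individual 1 and individual 2 are related in two ways: half first cousins through their fathers (r = 1/16) and half-sibs through their shared mother (r = 1/4).
r = 1/16 + 1/4 = 5/16 = 0.3125.

0.3125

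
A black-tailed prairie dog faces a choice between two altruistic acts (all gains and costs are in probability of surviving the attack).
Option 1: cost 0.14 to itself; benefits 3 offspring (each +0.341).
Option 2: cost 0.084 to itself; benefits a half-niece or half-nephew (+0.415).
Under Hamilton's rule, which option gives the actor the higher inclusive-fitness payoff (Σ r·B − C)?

Option 1

Option 1: r to an offspring = 0.5.
Option 1: Σ r·B − C = (3·0.5·0.341) − 0.14 = 0.3715.
Option 2: r to a half-niece or half-nephew = 0.125.
Option 2: Σ r·B − C = (1·0.125·0.415) − 0.084 = -0.032125.
Option 1 has the higher net inclusive-fitness payoff.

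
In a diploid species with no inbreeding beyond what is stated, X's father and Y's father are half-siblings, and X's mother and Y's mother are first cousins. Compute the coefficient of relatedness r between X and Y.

0.09375

Wright's path rule: contributions from independent ancestry routes add.
X and Y are related in two ways: half first cousins through their fathers (r = 1/16) and second cousins through their mothers (r = 1/32).
r = 1/16 + 1/32 = 0.09375.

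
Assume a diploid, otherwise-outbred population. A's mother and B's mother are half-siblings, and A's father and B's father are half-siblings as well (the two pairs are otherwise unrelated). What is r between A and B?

0.125

Wright's path rule: contributions from independent ancestry routes add.
A and B are related in two ways: half first cousins through their mothers (r = 1/16) and half first cousins through their fathers (r = 1/16).
r = 1/16 + 1/16 = 0.125.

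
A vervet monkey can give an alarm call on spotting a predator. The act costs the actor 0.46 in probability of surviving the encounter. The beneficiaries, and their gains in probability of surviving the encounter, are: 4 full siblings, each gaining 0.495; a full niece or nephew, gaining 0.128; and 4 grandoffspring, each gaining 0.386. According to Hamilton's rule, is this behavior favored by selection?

Hamilton's rule: the trait is favored when the sum of r·B over every recipient exceeds the actor's cost C.
r to a full sibling = 1/2 (full sibs share both parents — two paths of length 2: r = 2·(1/2)^2 = 1/2).
r to a full niece or nephew = 1/4 (full aunt/uncle↔niece/nephew: two paths of length 3 through the shared grandparent pair: r = 2·(1/2)^3 = 1/4).
r to a grandoffspring = 0.25 (two parent–offspring links: r = (1/2)^2 = 1/4).
Summing one r·B term per recipient: 4·0.5·0.495 + 1·0.25·0.128 + 4·0.25·0.386 = 1.408.
1.408 > 0.46: the indirect benefit exceeds the cost.

Yes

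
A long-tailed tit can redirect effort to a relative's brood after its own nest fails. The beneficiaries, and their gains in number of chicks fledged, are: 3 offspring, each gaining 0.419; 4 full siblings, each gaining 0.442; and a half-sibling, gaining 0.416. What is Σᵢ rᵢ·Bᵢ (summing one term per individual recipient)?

1.6165

r to an offspring = 1/2 (one parent–offspring link: r = (1/2)^1 = 1/2).
r to a full sibling = 0.5 (full sibs share both parents — two paths of length 2: r = 2·(1/2)^2 = 1/2).
r to a half-sibling = 1/4 (half-sibs share one parent — one path of length 2: r = (1/2)^2 = 1/4).
Summing one r·B term per recipient: 3·0.5·0.419 + 4·0.5·0.442 + 1·0.25·0.416 = 1.6165.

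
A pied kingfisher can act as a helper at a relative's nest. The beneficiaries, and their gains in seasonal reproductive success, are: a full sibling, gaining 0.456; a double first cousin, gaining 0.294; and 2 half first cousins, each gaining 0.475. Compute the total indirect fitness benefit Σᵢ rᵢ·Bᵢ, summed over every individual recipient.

0.360875

r to a full sibling = 1/2 (full sibs share both parents — two paths of length 2: r = 2·(1/2)^2 = 1/2).
r to a double first cousin = 0.25 (double first cousins share both grandparent pairs — four paths of length 4: r = 4·(1/2)^4 = 1/4).
r to a half first cousin = 0.0625 (half first cousins share one grandparent — one path of length 4: r = (1/2)^4 = 1/16).
Summing one r·B term per recipient: 1·0.5·0.456 + 1·0.25·0.294 + 2·0.0625·0.475 = 0.360875.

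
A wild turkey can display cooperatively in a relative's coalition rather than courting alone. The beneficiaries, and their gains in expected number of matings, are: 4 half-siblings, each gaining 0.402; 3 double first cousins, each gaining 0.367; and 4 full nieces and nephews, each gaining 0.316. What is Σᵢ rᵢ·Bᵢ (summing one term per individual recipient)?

r to a half-sibling = 0.25 (half-sibs share one parent — one path of length 2: r = (1/2)^2 = 1/4).
r to a double first cousin = 0.25 (double first cousins share both grandparent pairs — four paths of length 4: r = 4·(1/2)^4 = 1/4).
r to a full niece or nephew = 0.25 (full aunt/uncle↔niece/nephew: two paths of length 3 through the shared grandparent pair: r = 2·(1/2)^3 = 1/4).
Summing one r·B term per recipient: 4·0.25·0.402 + 3·0.25·0.367 + 4·0.25·0.316 = 0.99325.

0.99325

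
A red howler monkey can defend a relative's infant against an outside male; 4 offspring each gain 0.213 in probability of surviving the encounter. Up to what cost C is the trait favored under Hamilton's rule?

r to an offspring = 1/2 (one parent–offspring link: r = (1/2)^1 = 1/2).
Hamilton's rule: n·r·B > C, so the trait is favored while C < n·r·B = 4·0.5·0.213 = 0.426.

0.426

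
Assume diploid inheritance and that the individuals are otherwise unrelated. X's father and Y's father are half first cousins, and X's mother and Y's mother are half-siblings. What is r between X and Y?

0.078125

Independent pedigree routes through distinct common ancestors add.
X and Y are related in two ways: half second cousins through their fathers (r = 1/64) and half first cousins through their mothers (r = 1/16).
r = 1/64 + 1/16 = 5/64 = 0.078125.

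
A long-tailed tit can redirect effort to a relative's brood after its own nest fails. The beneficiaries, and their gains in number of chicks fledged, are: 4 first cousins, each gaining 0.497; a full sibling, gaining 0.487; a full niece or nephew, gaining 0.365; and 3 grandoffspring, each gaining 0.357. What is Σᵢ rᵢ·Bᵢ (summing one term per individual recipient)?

0.851

r to a first cousin = 0.125 (first cousins share one grandparent pair — two paths of length 4: r = 2·(1/2)^4 = 1/8).
r to a full sibling = 1/2 (full sibs share both parents — two paths of length 2: r = 2·(1/2)^2 = 1/2).
r to a full niece or nephew = 1/4 (full aunt/uncle↔niece/nephew: two paths of length 3 through the shared grandparent pair: r = 2·(1/2)^3 = 1/4).
r to a grandoffspring = 0.25 (two parent–offspring links: r = (1/2)^2 = 1/4).
Summing one r·B term per recipient: 4·0.125·0.497 + 1·0.5·0.487 + 1·0.25·0.365 + 3·0.25·0.357 = 0.851.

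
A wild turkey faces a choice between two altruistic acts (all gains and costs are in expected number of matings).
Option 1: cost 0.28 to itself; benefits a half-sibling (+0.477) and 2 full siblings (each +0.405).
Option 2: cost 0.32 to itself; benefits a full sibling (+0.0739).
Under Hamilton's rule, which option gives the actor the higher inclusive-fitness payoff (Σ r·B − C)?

Option 1

Option 1: r to a half-sibling = 0.25.
Option 1: r to a full sibling = 0.5.
Option 1: Σ r·B − C = (1·0.25·0.477 + 2·0.5·0.405) − 0.28 = 0.24425.
Option 2: r to a full sibling = 0.5.
Option 2: Σ r·B − C = (1·0.5·0.0739) − 0.32 = -0.28305.
Option 1 has the higher net inclusive-fitness payoff.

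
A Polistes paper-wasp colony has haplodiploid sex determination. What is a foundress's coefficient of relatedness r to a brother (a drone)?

Her haploid brother carries none of their father's genes and a random half of their mother's genome; that half matches the maternal half of her own genome with probability 1/2: r = 1/2 · 1/2 = 1/4.

0.25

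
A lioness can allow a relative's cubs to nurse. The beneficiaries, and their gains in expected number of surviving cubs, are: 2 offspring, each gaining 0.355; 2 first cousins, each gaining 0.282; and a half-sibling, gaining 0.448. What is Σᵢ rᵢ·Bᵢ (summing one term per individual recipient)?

r to an offspring = 1/2 (one parent–offspring link: r = (1/2)^1 = 1/2).
r to a first cousin = 0.125 (first cousins share one grandparent pair — two paths of length 4: r = 2·(1/2)^4 = 1/8).
r to a half-sibling = 1/4 (half-sibs share one parent — one path of length 2: r = (1/2)^2 = 1/4).
Summing one r·B term per recipient: 2·0.5·0.355 + 2·0.125·0.282 + 1·0.25·0.448 = 0.5375.

0.5375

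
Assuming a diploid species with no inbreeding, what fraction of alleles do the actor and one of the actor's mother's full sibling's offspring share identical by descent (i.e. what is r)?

Each parent–offspring link contributes a factor of 1/2, and independent paths through distinct common ancestors add.
First cousins share one grandparent pair — two paths of length 4: r = 2·(1/2)^4 = 1/8.

0.125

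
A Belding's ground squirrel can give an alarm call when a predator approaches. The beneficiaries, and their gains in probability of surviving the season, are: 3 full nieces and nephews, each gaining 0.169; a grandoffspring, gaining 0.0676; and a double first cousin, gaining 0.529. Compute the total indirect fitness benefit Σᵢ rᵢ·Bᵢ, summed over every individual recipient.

r to a full niece or nephew = 0.25 (full aunt/uncle↔niece/nephew: two paths of length 3 through the shared grandparent pair: r = 2·(1/2)^3 = 1/4).
r to a grandoffspring = 1/4 (two parent–offspring links: r = (1/2)^2 = 1/4).
r to a double first cousin = 1/4 (double first cousins share both grandparent pairs — four paths of length 4: r = 4·(1/2)^4 = 1/4).
Summing one r·B term per recipient: 3·0.25·0.169 + 1·0.25·0.0676 + 1·0.25·0.529 = 0.2759.

0.2759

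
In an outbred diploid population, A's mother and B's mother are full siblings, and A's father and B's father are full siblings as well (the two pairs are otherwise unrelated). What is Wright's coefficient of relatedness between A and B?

0.25

With two independent routes of shared ancestry, r is the sum of the two contributions.
A and B are related in two ways: first cousins through their mothers (r = 1/8) and first cousins through their fathers (r = 1/8) — i.e. double first cousins.
r = 1/8 + 1/8 = 0.25.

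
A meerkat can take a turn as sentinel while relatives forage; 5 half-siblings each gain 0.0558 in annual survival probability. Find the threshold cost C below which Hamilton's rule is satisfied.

r to a half-sibling = 1/4 (half-sibs share one parent — one path of length 2: r = (1/2)^2 = 1/4).
Hamilton's rule: n·r·B > C, so the trait is favored while C < n·r·B = 5·0.25·0.0558 = 0.06975.

0.06975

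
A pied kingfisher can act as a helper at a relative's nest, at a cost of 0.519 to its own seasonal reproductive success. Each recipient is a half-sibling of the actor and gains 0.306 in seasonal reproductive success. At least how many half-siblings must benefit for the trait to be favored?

r to a half-sibling = 1/4 (half-sibs share one parent — one path of length 2: r = (1/2)^2 = 1/4).
Hamilton's rule: n·r·B > C  ⇒  n > C/(r·B) = 0.519/(0.25·0.306) = 6.784.
The smallest integer exceeding 6.784 is 7.

7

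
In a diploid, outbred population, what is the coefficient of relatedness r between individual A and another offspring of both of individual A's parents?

Each parent–offspring link contributes a factor of 1/2, and independent paths through distinct common ancestors add.
Full sibs share both parents — two paths of length 2: r = 2·(1/2)^2 = 1/2.

0.5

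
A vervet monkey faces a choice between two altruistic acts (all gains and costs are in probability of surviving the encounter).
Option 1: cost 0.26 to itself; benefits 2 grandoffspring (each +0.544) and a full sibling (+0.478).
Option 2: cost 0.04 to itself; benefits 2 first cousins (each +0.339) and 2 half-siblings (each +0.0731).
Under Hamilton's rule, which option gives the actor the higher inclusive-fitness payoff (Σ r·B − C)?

Option 1: r to a grandoffspring = 0.25.
Option 1: r to a full sibling = 0.5.
Option 1: Σ r·B − C = (2·0.25·0.544 + 1·0.5·0.478) − 0.26 = 0.251.
Option 2: r to a first cousin = 0.125.
Option 2: r to a half-sibling = 0.25.
Option 2: Σ r·B − C = (2·0.125·0.339 + 2·0.25·0.0731) − 0.04 = 0.0813.
Option 1 has the higher net inclusive-fitness payoff.

Option 1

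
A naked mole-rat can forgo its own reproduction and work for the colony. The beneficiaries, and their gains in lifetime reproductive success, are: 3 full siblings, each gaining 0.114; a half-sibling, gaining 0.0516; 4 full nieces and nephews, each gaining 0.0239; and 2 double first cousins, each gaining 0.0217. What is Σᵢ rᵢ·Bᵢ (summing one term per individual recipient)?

r to a full sibling = 0.5 (full sibs share both parents — two paths of length 2: r = 2·(1/2)^2 = 1/2).
r to a half-sibling = 0.25 (half-sibs share one parent — one path of length 2: r = (1/2)^2 = 1/4).
r to a full niece or nephew = 1/4 (full aunt/uncle↔niece/nephew: two paths of length 3 through the shared grandparent pair: r = 2·(1/2)^3 = 1/4).
r to a double first cousin = 0.25 (double first cousins share both grandparent pairs — four paths of length 4: r = 4·(1/2)^4 = 1/4).
Summing one r·B term per recipient: 3·0.5·0.114 + 1·0.25·0.0516 + 4·0.25·0.0239 + 2·0.25·0.0217 = 0.21865.

0.21865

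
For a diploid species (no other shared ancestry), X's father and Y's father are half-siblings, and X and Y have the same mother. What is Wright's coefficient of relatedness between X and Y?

0.3125

Wright's path rule: contributions from independent ancestry routes add.
X and Y are related in two ways: half first cousins through their fathers (r = 1/16) and half-sibs through their shared mother (r = 1/4).
r = 1/16 + 1/4 = 0.3125.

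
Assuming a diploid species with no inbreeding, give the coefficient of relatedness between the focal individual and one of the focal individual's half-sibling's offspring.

0.125

Each parent–offspring link contributes a factor of 1/2, and independent paths through distinct common ancestors add.
Half-aunt/uncle↔niece/nephew: one path of length 3: r = (1/2)^3 = 1/8.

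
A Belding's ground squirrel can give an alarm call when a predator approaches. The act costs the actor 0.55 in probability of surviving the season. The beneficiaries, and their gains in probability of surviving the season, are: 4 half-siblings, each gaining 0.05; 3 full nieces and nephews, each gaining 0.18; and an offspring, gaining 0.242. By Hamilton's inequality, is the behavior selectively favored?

No

Hamilton's rule: the trait is favored when the sum of r·B over every recipient exceeds the actor's cost C.
r to a half-sibling = 0.25 (half-sibs share one parent — one path of length 2: r = (1/2)^2 = 1/4).
r to a full niece or nephew = 1/4 (full aunt/uncle↔niece/nephew: two paths of length 3 through the shared grandparent pair: r = 2·(1/2)^3 = 1/4).
r to an offspring = 0.5 (one parent–offspring link: r = (1/2)^1 = 1/2).
Summing one r·B term per recipient: 4·0.25·0.05 + 3·0.25·0.18 + 1·0.5·0.242 = 0.306.
0.306 < 0.55: the indirect benefit is less than the cost.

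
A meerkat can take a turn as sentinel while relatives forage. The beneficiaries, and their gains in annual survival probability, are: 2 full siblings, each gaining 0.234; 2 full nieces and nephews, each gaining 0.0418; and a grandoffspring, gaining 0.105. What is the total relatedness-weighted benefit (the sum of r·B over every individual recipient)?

0.28115

r to a full sibling = 0.5 (full sibs share both parents — two paths of length 2: r = 2·(1/2)^2 = 1/2).
r to a full niece or nephew = 0.25 (full aunt/uncle↔niece/nephew: two paths of length 3 through the shared grandparent pair: r = 2·(1/2)^3 = 1/4).
r to a grandoffspring = 0.25 (two parent–offspring links: r = (1/2)^2 = 1/4).
Summing one r·B term per recipient: 2·0.5·0.234 + 2·0.25·0.0418 + 1·0.25·0.105 = 0.28115.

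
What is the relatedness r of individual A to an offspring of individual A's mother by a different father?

Each parent–offspring link contributes a factor of 1/2, and independent paths through distinct common ancestors add.
Half-sibs share one parent — one path of length 2: r = (1/2)^2 = 1/4.

0.25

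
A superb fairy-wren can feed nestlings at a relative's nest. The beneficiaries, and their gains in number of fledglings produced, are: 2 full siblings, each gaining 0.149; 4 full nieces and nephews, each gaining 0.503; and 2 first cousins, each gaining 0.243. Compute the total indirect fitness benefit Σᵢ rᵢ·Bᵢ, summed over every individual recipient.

0.71275

r to a full sibling = 1/2 (full sibs share both parents — two paths of length 2: r = 2·(1/2)^2 = 1/2).
r to a full niece or nephew = 0.25 (full aunt/uncle↔niece/nephew: two paths of length 3 through the shared grandparent pair: r = 2·(1/2)^3 = 1/4).
r to a first cousin = 0.125 (first cousins share one grandparent pair — two paths of length 4: r = 2·(1/2)^4 = 1/8).
Summing one r·B term per recipient: 2·0.5·0.149 + 4·0.25·0.503 + 2·0.125·0.243 = 0.71275.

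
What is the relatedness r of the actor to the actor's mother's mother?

Each parent–offspring link contributes a factor of 1/2, and independent paths through distinct common ancestors add.
Two parent–offspring links: r = (1/2)^2 = 1/4.

0.25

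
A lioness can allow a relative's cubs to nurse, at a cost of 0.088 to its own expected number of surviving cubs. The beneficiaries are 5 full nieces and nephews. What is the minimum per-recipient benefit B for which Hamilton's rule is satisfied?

r to a full niece or nephew = 1/4 (full aunt/uncle↔niece/nephew: two paths of length 3 through the shared grandparent pair: r = 2·(1/2)^3 = 1/4).
Hamilton's rule with n recipients of equal r: n·r·B > C, so B > C/(n·r) = 0.088/(5·0.25) = 0.0704.

0.0704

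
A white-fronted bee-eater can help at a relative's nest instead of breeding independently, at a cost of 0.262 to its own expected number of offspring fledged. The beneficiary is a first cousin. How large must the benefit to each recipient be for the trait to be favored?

2.096

r to a first cousin = 1/8 (first cousins share one grandparent pair — two paths of length 4: r = 2·(1/2)^4 = 1/8).
Hamilton's rule with n recipients of equal r: n·r·B > C, so B > C/(n·r) = 0.262/(1·0.125) = 2.096.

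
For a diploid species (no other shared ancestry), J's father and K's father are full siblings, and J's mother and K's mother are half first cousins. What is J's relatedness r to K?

Independent pedigree routes through distinct common ancestors add.
J and K are related in two ways: first cousins through their fathers (r = 1/8) and half second cousins through their mothers (r = 1/64).
r = 1/8 + 1/64 = 0.140625.

0.140625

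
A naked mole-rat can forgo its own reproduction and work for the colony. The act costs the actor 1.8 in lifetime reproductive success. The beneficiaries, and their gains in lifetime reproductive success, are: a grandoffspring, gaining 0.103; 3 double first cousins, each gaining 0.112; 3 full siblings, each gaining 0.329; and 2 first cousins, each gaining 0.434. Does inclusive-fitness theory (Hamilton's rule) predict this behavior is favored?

No

Hamilton's rule: the trait is favored when the sum of r·B over every recipient exceeds the actor's cost C.
r to a grandoffspring = 0.25 (two parent–offspring links: r = (1/2)^2 = 1/4).
r to a double first cousin = 1/4 (double first cousins share both grandparent pairs — four paths of length 4: r = 4·(1/2)^4 = 1/4).
r to a full sibling = 1/2 (full sibs share both parents — two paths of length 2: r = 2·(1/2)^2 = 1/2).
r to a first cousin = 1/8 (first cousins share one grandparent pair — two paths of length 4: r = 2·(1/2)^4 = 1/8).
Summing one r·B term per recipient: 1·0.25·0.103 + 3·0.25·0.112 + 3·0.5·0.329 + 2·0.125·0.434 = 0.71175.
0.71175 < 1.8: the indirect benefit is less than the cost.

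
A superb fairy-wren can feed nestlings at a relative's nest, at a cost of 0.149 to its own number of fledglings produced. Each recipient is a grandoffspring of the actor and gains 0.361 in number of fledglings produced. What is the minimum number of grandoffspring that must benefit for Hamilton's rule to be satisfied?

2

r to a grandoffspring = 0.25 (two parent–offspring links: r = (1/2)^2 = 1/4).
Hamilton's rule: n·r·B > C  ⇒  n > C/(r·B) = 0.149/(0.25·0.361) = 1.651.
The smallest integer exceeding 1.651 is 2.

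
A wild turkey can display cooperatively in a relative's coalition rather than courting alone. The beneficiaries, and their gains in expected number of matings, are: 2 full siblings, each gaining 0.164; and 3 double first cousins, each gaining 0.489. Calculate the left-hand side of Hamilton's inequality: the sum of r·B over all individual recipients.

0.53075

r to a full sibling = 0.5 (full sibs share both parents — two paths of length 2: r = 2·(1/2)^2 = 1/2).
r to a double first cousin = 0.25 (double first cousins share both grandparent pairs — four paths of length 4: r = 4·(1/2)^4 = 1/4).
Summing one r·B term per recipient: 2·0.5·0.164 + 3·0.25·0.489 = 0.53075.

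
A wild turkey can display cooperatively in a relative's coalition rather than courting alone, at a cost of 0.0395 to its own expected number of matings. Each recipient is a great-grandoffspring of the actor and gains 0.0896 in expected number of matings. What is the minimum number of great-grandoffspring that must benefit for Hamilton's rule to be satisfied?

r to a great-grandoffspring = 0.125 (three parent–offspring links: r = (1/2)^3 = 1/8).
Hamilton's rule: n·r·B > C  ⇒  n > C/(r·B) = 0.0395/(0.125·0.0896) = 3.527.
The smallest integer exceeding 3.527 is 4.

4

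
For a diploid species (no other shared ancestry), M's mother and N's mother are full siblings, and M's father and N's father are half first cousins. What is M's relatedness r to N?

0.140625

Wright's path rule: contributions from independent ancestry routes add.
M and N are related in two ways: first cousins through their mothers (r = 1/8) and half second cousins through their fathers (r = 1/64).
r = 1/8 + 1/64 = 0.140625.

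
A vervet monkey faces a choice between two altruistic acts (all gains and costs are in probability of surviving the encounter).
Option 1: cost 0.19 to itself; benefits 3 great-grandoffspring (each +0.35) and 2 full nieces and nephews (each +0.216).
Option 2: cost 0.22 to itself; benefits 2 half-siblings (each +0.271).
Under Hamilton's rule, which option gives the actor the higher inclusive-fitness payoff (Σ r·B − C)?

Option 1: r to a great-grandoffspring = 0.125.
Option 1: r to a full niece or nephew = 0.25.
Option 1: Σ r·B − C = (3·0.125·0.35 + 2·0.25·0.216) − 0.19 = 0.04925.
Option 2: r to a half-sibling = 0.25.
Option 2: Σ r·B − C = (2·0.25·0.271) − 0.22 = -0.0845.
Option 1 has the higher net inclusive-fitness payoff.

Option 1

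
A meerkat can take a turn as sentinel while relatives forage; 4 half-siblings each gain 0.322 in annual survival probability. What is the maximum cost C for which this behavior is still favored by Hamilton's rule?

0.322

r to a half-sibling = 1/4 (half-sibs share one parent — one path of length 2: r = (1/2)^2 = 1/4).
Hamilton's rule: n·r·B > C, so the trait is favored while C < n·r·B = 4·0.25·0.322 = 0.322.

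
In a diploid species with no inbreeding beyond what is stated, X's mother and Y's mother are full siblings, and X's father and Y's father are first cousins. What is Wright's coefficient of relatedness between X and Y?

With two independent routes of shared ancestry, r is the sum of the two contributions.
X and Y are related in two ways: first cousins through their mothers (r = 1/8) and second cousins through their fathers (r = 1/32).
r = 1/8 + 1/32 = 0.15625.

0.15625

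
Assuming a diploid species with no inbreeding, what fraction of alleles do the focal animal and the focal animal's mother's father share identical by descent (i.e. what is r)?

0.25

Each parent–offspring link contributes a factor of 1/2, and independent paths through distinct common ancestors add.
Two parent–offspring links: r = (1/2)^2 = 1/4.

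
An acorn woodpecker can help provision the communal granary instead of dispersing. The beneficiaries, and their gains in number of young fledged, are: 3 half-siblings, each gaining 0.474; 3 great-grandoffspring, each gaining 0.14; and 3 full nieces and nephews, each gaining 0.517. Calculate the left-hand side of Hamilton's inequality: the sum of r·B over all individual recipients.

r to a half-sibling = 1/4 (half-sibs share one parent — one path of length 2: r = (1/2)^2 = 1/4).
r to a great-grandoffspring = 1/8 (three parent–offspring links: r = (1/2)^3 = 1/8).
r to a full niece or nephew = 1/4 (full aunt/uncle↔niece/nephew: two paths of length 3 through the shared grandparent pair: r = 2·(1/2)^3 = 1/4).
Summing one r·B term per recipient: 3·0.25·0.474 + 3·0.125·0.14 + 3·0.25·0.517 = 0.79575.

0.79575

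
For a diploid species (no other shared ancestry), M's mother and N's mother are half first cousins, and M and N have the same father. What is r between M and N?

Wright's path rule: contributions from independent ancestry routes add.
M and N are related in two ways: half second cousins through their mothers (r = 1/64) and half-sibs through their shared father (r = 1/4).
r = 1/64 + 1/4 = 0.265625.

0.265625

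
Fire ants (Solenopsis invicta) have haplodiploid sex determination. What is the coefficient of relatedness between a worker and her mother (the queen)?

0.5

One meiotic link between diploid queen and diploid daughter: r = 1/2.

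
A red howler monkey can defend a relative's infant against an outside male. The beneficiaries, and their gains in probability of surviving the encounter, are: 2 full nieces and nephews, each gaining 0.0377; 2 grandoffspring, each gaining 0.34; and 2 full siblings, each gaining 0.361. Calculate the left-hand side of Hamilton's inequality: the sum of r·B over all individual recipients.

0.54985

r to a full niece or nephew = 1/4 (full aunt/uncle↔niece/nephew: two paths of length 3 through the shared grandparent pair: r = 2·(1/2)^3 = 1/4).
r to a grandoffspring = 1/4 (two parent–offspring links: r = (1/2)^2 = 1/4).
r to a full sibling = 1/2 (full sibs share both parents — two paths of length 2: r = 2·(1/2)^2 = 1/2).
Summing one r·B term per recipient: 2·0.25·0.0377 + 2·0.25·0.34 + 2·0.5·0.361 = 0.54985.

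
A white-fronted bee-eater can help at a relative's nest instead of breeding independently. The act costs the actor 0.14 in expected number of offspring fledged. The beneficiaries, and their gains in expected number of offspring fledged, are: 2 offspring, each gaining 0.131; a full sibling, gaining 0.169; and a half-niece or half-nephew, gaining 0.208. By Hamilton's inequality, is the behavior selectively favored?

Hamilton's rule: the trait is favored when the sum of r·B over every recipient exceeds the actor's cost C.
r to an offspring = 0.5 (one parent–offspring link: r = (1/2)^1 = 1/2).
r to a full sibling = 1/2 (full sibs share both parents — two paths of length 2: r = 2·(1/2)^2 = 1/2).
r to a half-niece or half-nephew = 1/8 (half-aunt/uncle↔niece/nephew: one path of length 3: r = (1/2)^3 = 1/8).
Summing one r·B term per recipient: 2·0.5·0.131 + 1·0.5·0.169 + 1·0.125·0.208 = 0.2415.
0.2415 > 0.14: the indirect benefit exceeds the cost.

Yes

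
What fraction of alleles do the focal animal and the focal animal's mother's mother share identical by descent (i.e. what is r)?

0.25

Each parent–offspring link contributes a factor of 1/2, and independent paths through distinct common ancestors add.
Two parent–offspring links: r = (1/2)^2 = 1/4.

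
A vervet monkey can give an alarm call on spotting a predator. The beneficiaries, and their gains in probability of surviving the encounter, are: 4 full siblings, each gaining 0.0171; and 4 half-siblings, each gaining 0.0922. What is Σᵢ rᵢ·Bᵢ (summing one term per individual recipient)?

r to a full sibling = 0.5 (full sibs share both parents — two paths of length 2: r = 2·(1/2)^2 = 1/2).
r to a half-sibling = 0.25 (half-sibs share one parent — one path of length 2: r = (1/2)^2 = 1/4).
Summing one r·B term per recipient: 4·0.5·0.0171 + 4·0.25·0.0922 = 0.1264.

0.1264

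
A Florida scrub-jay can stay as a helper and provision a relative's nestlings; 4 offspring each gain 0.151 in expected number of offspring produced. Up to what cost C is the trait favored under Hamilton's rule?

r to an offspring = 0.5 (one parent–offspring link: r = (1/2)^1 = 1/2).
Hamilton's rule: n·r·B > C, so the trait is favored while C < n·r·B = 4·0.5·0.151 = 0.302.

0.302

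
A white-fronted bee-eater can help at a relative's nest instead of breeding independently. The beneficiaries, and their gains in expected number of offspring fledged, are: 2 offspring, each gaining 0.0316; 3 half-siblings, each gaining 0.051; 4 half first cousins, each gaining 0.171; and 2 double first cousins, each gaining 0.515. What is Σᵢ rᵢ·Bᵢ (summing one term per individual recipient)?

0.3701

r to an offspring = 1/2 (one parent–offspring link: r = (1/2)^1 = 1/2).
r to a half-sibling = 0.25 (half-sibs share one parent — one path of length 2: r = (1/2)^2 = 1/4).
r to a half first cousin = 1/16 (half first cousins share one grandparent — one path of length 4: r = (1/2)^4 = 1/16).
r to a double first cousin = 0.25 (double first cousins share both grandparent pairs — four paths of length 4: r = 4·(1/2)^4 = 1/4).
Summing one r·B term per recipient: 2·0.5·0.0316 + 3·0.25·0.051 + 4·0.0625·0.171 + 2·0.25·0.515 = 0.3701.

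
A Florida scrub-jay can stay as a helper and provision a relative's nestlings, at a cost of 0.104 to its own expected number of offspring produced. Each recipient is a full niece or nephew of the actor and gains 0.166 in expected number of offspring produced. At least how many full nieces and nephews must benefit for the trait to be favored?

3

r to a full niece or nephew = 1/4 (full aunt/uncle↔niece/nephew: two paths of length 3 through the shared grandparent pair: r = 2·(1/2)^3 = 1/4).
Hamilton's rule: n·r·B > C  ⇒  n > C/(r·B) = 0.104/(0.25·0.166) = 2.506.
The smallest integer exceeding 2.506 is 3.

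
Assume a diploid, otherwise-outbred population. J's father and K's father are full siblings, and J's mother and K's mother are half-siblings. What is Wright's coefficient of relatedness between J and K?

Independent pedigree routes through distinct common ancestors add.
J and K are related in two ways: first cousins through their fathers (r = 1/8) and half first cousins through their mothers (r = 1/16).
r = 1/8 + 1/16 = 0.1875.

0.1875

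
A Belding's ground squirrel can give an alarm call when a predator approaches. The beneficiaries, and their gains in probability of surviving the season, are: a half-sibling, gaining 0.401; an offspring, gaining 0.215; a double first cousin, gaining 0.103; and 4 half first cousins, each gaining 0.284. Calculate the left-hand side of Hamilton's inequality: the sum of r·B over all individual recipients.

r to a half-sibling = 1/4 (half-sibs share one parent — one path of length 2: r = (1/2)^2 = 1/4).
r to an offspring = 0.5 (one parent–offspring link: r = (1/2)^1 = 1/2).
r to a double first cousin = 1/4 (double first cousins share both grandparent pairs — four paths of length 4: r = 4·(1/2)^4 = 1/4).
r to a half first cousin = 0.0625 (half first cousins share one grandparent — one path of length 4: r = (1/2)^4 = 1/16).
Summing one r·B term per recipient: 1·0.25·0.401 + 1·0.5·0.215 + 1·0.25·0.103 + 4·0.0625·0.284 = 0.3045.

0.3045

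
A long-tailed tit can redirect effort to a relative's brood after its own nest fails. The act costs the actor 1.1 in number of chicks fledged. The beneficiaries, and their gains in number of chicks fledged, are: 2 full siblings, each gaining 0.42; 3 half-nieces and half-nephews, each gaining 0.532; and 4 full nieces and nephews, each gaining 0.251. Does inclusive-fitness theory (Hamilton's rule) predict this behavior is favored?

No

Hamilton's rule: the trait is favored when the sum of r·B over every recipient exceeds the actor's cost C.
r to a full sibling = 0.5 (full sibs share both parents — two paths of length 2: r = 2·(1/2)^2 = 1/2).
r to a half-niece or half-nephew = 1/8 (half-aunt/uncle↔niece/nephew: one path of length 3: r = (1/2)^3 = 1/8).
r to a full niece or nephew = 0.25 (full aunt/uncle↔niece/nephew: two paths of length 3 through the shared grandparent pair: r = 2·(1/2)^3 = 1/4).
Summing one r·B term per recipient: 2·0.5·0.42 + 3·0.125·0.532 + 4·0.25·0.251 = 0.8705.
0.8705 < 1.1: the indirect benefit is less than the cost.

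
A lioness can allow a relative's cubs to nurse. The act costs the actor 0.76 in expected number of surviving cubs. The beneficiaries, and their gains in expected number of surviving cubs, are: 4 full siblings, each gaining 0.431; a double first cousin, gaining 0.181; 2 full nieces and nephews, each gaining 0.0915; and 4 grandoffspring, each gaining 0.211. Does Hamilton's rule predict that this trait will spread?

Yes

Hamilton's rule: the trait is favored when the sum of r·B over every recipient exceeds the actor's cost C.
r to a full sibling = 1/2 (full sibs share both parents — two paths of length 2: r = 2·(1/2)^2 = 1/2).
r to a double first cousin = 1/4 (double first cousins share both grandparent pairs — four paths of length 4: r = 4·(1/2)^4 = 1/4).
r to a full niece or nephew = 0.25 (full aunt/uncle↔niece/nephew: two paths of length 3 through the shared grandparent pair: r = 2·(1/2)^3 = 1/4).
r to a grandoffspring = 0.25 (two parent–offspring links: r = (1/2)^2 = 1/4).
Summing one r·B term per recipient: 4·0.5·0.431 + 1·0.25·0.181 + 2·0.25·0.0915 + 4·0.25·0.211 = 1.164.
1.164 > 0.76: the indirect benefit exceeds the cost.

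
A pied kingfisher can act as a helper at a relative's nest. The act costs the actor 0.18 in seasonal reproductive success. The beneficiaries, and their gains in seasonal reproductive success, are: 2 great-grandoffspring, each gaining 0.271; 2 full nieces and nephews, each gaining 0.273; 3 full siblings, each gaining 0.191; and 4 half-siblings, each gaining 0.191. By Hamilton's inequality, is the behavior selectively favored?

Hamilton's rule: the trait is favored when the sum of r·B over every recipient exceeds the actor's cost C.
r to a great-grandoffspring = 0.125 (three parent–offspring links: r = (1/2)^3 = 1/8).
r to a full niece or nephew = 0.25 (full aunt/uncle↔niece/nephew: two paths of length 3 through the shared grandparent pair: r = 2·(1/2)^3 = 1/4).
r to a full sibling = 1/2 (full sibs share both parents — two paths of length 2: r = 2·(1/2)^2 = 1/2).
r to a half-sibling = 1/4 (half-sibs share one parent — one path of length 2: r = (1/2)^2 = 1/4).
Summing one r·B term per recipient: 2·0.125·0.271 + 2·0.25·0.273 + 3·0.5·0.191 + 4·0.25·0.191 = 0.68175.
0.68175 > 0.18: the indirect benefit exceeds the cost.

Yes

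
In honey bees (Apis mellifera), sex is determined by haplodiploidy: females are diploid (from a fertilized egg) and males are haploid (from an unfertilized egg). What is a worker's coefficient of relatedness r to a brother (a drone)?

Her haploid brother carries none of their father's genes and a random half of their mother's genome; that half matches the maternal half of her own genome with probability 1/2: r = 1/2 · 1/2 = 1/4.

0.25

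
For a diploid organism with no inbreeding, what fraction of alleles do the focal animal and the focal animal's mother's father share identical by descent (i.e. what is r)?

Each parent–offspring link contributes a factor of 1/2, and independent paths through distinct common ancestors add.
Two parent–offspring links: r = (1/2)^2 = 1/4.

0.25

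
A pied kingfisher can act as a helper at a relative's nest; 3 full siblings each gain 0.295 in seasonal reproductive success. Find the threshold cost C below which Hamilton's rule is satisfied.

r to a full sibling = 0.5 (full sibs share both parents — two paths of length 2: r = 2·(1/2)^2 = 1/2).
Hamilton's rule: n·r·B > C, so the trait is favored while C < n·r·B = 3·0.5·0.295 = 0.4425.

0.4425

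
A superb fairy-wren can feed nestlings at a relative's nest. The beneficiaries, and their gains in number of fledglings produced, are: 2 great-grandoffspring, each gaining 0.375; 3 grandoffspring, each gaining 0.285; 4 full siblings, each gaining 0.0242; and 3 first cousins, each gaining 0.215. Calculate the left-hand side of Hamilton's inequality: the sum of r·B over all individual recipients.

0.436525

r to a great-grandoffspring = 0.125 (three parent–offspring links: r = (1/2)^3 = 1/8).
r to a grandoffspring = 0.25 (two parent–offspring links: r = (1/2)^2 = 1/4).
r to a full sibling = 1/2 (full sibs share both parents — two paths of length 2: r = 2·(1/2)^2 = 1/2).
r to a first cousin = 0.125 (first cousins share one grandparent pair — two paths of length 4: r = 2·(1/2)^4 = 1/8).
Summing one r·B term per recipient: 2·0.125·0.375 + 3·0.25·0.285 + 4·0.5·0.0242 + 3·0.125·0.215 = 0.436525.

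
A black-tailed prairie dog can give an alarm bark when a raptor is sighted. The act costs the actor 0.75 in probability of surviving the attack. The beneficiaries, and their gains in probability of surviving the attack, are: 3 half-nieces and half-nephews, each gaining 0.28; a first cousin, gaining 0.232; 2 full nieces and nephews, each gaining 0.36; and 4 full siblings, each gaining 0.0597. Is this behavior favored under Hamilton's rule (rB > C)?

Hamilton's rule: the trait is favored when the sum of r·B over every recipient exceeds the actor's cost C.
r to a half-niece or half-nephew = 1/8 (half-aunt/uncle↔niece/nephew: one path of length 3: r = (1/2)^3 = 1/8).
r to a first cousin = 1/8 (first cousins share one grandparent pair — two paths of length 4: r = 2·(1/2)^4 = 1/8).
r to a full niece or nephew = 1/4 (full aunt/uncle↔niece/nephew: two paths of length 3 through the shared grandparent pair: r = 2·(1/2)^3 = 1/4).
r to a full sibling = 0.5 (full sibs share both parents — two paths of length 2: r = 2·(1/2)^2 = 1/2).
Summing one r·B term per recipient: 3·0.125·0.28 + 1·0.125·0.232 + 2·0.25·0.36 + 4·0.5·0.0597 = 0.4334.
0.4334 < 0.75: the indirect benefit is less than the cost.

No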